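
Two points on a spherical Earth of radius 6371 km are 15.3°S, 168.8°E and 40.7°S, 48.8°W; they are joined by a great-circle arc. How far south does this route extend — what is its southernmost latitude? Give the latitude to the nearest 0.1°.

The great circle lies in the plane with unit normal n̂ = (p₁ × p₂)/|p₁ × p₂|.
Here n̂_z ≈ +0.489; the vertex latitude is φ_max = arccos|n̂_z| ≈ 60.8°.
Check via Clairaut: cos φ_max = |cos φ₁| · sin C = cos(15.3°)·sin(149.6°) ≈ 0.489, again giving ≈ 60.8°.

≈ 60.8°S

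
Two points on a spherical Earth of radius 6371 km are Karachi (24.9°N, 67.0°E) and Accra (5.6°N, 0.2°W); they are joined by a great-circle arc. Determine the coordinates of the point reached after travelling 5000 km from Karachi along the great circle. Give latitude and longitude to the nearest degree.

≈ (14°N, 20°E)

Convert each endpoint to a unit vector on the sphere (x = cos φ cos λ, y = cos φ sin λ, z = sin φ).
The central angle between the endpoints is δ = arccos(p₁·p₂) ≈ 1.169 rad (67.0°). The total great-circle distance is δ·R ≈ 1.169 × 6371 ≈ 7449 km, so the target fraction is f = 5000/7449 ≈ 0.671.
Interpolate at f ≈ 0.671 with slerp weights a = sin((1−f)δ)/sin δ ≈ 0.407, b = sin(fδ)/sin δ ≈ 0.768.
p = a·p₁ + b·p₂ ≈ (0.908, 0.337, 0.246); φ = arcsin(p_z) ≈ 14.27°, λ = atan2(p_y, p_x) ≈ 20.38°.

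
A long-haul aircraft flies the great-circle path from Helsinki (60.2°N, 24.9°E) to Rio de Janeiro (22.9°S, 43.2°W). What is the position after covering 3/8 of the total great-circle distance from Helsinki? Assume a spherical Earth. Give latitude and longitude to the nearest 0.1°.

≈ (32.6°N, 13.8°W)

Convert each endpoint to a unit vector on the sphere (x = cos φ cos λ, y = cos φ sin λ, z = sin φ).
The central angle between the endpoints is δ = arccos(p₁·p₂) ≈ 1.738 rad (99.6°).
Interpolate at f = 3/8 with slerp weights a = sin((1−f)δ)/sin δ ≈ 0.898, b = sin(fδ)/sin δ ≈ 0.615.
p = a·p₁ + b·p₂ ≈ (0.818, -0.200, 0.539); φ = arcsin(p_z) ≈ 32.65°, λ = atan2(p_y, p_x) ≈ -13.76°.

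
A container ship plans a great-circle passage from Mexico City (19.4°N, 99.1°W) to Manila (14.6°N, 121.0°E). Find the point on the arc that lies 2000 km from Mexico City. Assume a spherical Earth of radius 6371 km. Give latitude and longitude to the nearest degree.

From cos δ = sin φ₁ sin φ₂ + cos φ₁ cos φ₂ cos Δλ, the central angle is δ ≈ 2.233 rad (127.9°). The total great-circle distance is δ·R ≈ 2.233 × 6371 ≈ 14223 km, so the target fraction is f = 2000/14223 ≈ 0.141.
Interpolate at f ≈ 0.141 with slerp weights a = sin((1−f)δ)/sin δ ≈ 1.192, b = sin(fδ)/sin δ ≈ 0.391.
p = a·p₁ + b·p₂ ≈ (-0.373, -0.785, 0.494); φ = arcsin(p_z) ≈ 29.64°, λ = atan2(p_y, p_x) ≈ -115.40°.

≈ 30°N, 115°W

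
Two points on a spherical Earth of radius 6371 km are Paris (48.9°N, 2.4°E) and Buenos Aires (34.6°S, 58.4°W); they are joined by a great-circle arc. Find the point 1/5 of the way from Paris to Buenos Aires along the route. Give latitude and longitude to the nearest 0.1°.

≈ 33.7°N, 14.9°W

From cos δ = sin φ₁ sin φ₂ + cos φ₁ cos φ₂ cos Δλ, the central angle is δ ≈ 1.735 rad (99.4°).
Interpolate at f = 1/5 with slerp weights a = sin((1−f)δ)/sin δ ≈ 0.997, b = sin(fδ)/sin δ ≈ 0.345.
p = a·p₁ + b·p₂ ≈ (0.803, -0.214, 0.555); φ = arcsin(p_z) ≈ 33.74°, λ = atan2(p_y, p_x) ≈ -14.93°.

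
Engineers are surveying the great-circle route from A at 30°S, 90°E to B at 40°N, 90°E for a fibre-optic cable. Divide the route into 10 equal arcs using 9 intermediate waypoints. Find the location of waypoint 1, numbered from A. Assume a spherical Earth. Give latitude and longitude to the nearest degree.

≈ 23°S, 90°E

Write both endpoints as unit vectors p₁, p₂ with components (cos φ cos λ, cos φ sin λ, sin φ).
The central angle between the endpoints is δ = arccos(p₁·p₂) ≈ 1.222 rad (70.0°).
Interpolate at f = 1/10 with slerp weights a = sin((1−f)δ)/sin δ ≈ 0.948, b = sin(fδ)/sin δ ≈ 0.130.
p = a·p₁ + b·p₂ ≈ (0.000, 0.921, -0.391); φ = arcsin(p_z) ≈ -23.00°, λ = atan2(p_y, p_x) ≈ 90.00°.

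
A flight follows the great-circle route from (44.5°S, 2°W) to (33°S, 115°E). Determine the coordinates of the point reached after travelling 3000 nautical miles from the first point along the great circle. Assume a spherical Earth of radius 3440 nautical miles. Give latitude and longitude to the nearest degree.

≈ (54°S, 78°E)

From cos δ = sin φ₁ sin φ₂ + cos φ₁ cos φ₂ cos Δλ, the central angle is δ ≈ 1.460 rad (83.7°). The total great-circle distance is δ·R ≈ 1.460 × 3440 ≈ 5024 nmi, so the target fraction is f = 3000/5024 ≈ 0.597.
Interpolate at f ≈ 0.597 with slerp weights a = sin((1−f)δ)/sin δ ≈ 0.558, b = sin(fδ)/sin δ ≈ 0.770.
p = a·p₁ + b·p₂ ≈ (0.125, 0.572, -0.811); φ = arcsin(p_z) ≈ -54.19°, λ = atan2(p_y, p_x) ≈ 77.67°.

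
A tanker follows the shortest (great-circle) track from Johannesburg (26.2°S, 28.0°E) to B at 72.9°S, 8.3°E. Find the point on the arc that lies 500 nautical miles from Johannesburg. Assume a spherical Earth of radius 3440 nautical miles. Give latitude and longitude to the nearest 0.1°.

≈ 34.4°S, 26.7°E

Write both endpoints as unit vectors p₁, p₂ with components (cos φ cos λ, cos φ sin λ, sin φ).
The central angle between the endpoints is δ = arccos(p₁·p₂) ≈ 0.836 rad (47.9°). The total great-circle distance is δ·R ≈ 0.836 × 3440 ≈ 2876 nmi, so the target fraction is f = 500/2876 ≈ 0.174.
Interpolate at f ≈ 0.174 with slerp weights a = sin((1−f)δ)/sin δ ≈ 0.859, b = sin(fδ)/sin δ ≈ 0.195.
p = a·p₁ + b·p₂ ≈ (0.737, 0.370, -0.566); φ = arcsin(p_z) ≈ -34.45°, λ = atan2(p_y, p_x) ≈ 26.66°.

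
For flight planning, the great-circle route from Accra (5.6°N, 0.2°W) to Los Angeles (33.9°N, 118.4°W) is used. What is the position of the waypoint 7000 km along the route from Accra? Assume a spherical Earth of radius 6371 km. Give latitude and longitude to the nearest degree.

Convert each endpoint to a unit vector on the sphere (x = cos φ cos λ, y = cos φ sin λ, z = sin φ).
The central angle between the endpoints is δ = arccos(p₁·p₂) ≈ 1.913 rad (109.6°). The total great-circle distance is δ·R ≈ 1.913 × 6371 ≈ 12190 km, so the target fraction is f = 7000/12190 ≈ 0.574.
Interpolate at f ≈ 0.574 with slerp weights a = sin((1−f)δ)/sin δ ≈ 0.772, b = sin(fδ)/sin δ ≈ 0.946.
p = a·p₁ + b·p₂ ≈ (0.395, -0.693, 0.603); φ = arcsin(p_z) ≈ 37.07°, λ = atan2(p_y, p_x) ≈ -60.30°.

≈ (37°N, 60°W)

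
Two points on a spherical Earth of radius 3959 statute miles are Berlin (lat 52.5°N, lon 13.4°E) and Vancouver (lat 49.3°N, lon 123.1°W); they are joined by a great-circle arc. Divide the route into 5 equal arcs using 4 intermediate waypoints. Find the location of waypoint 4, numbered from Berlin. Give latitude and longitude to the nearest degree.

Write both endpoints as unit vectors p₁, p₂ with components (cos φ cos λ, cos φ sin λ, sin φ).
The central angle between the endpoints is δ = arccos(p₁·p₂) ≈ 1.252 rad (71.7°).
Interpolate at f = 4/5 with slerp weights a = sin((1−f)δ)/sin δ ≈ 0.261, b = sin(fδ)/sin δ ≈ 0.887.
p = a·p₁ + b·p₂ ≈ (-0.161, -0.448, 0.879); φ = arcsin(p_z) ≈ 61.58°, λ = atan2(p_y, p_x) ≈ -109.82°.

≈ lat 62°N, lon 110°W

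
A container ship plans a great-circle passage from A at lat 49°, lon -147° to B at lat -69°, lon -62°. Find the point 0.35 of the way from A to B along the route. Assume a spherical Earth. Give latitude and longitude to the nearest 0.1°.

≈ lat 5.9°, lon -126.0°

Convert each endpoint to a unit vector on the sphere (x = cos φ cos λ, y = cos φ sin λ, z = sin φ).
The central angle between the endpoints is δ = arccos(p₁·p₂) ≈ 2.324 rad (133.2°).
Interpolate at f = 0.35 with slerp weights a = sin((1−f)δ)/sin δ ≈ 1.369, b = sin(fδ)/sin δ ≈ 0.996.
p = a·p₁ + b·p₂ ≈ (-0.585, -0.804, 0.103); φ = arcsin(p_z) ≈ 5.90°, λ = atan2(p_y, p_x) ≈ -126.05°.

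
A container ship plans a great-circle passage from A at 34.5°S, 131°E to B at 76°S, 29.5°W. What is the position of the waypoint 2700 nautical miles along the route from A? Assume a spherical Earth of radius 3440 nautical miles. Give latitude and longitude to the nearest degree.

Convert each endpoint to a unit vector on the sphere (x = cos φ cos λ, y = cos φ sin λ, z = sin φ).
The central angle between the endpoints is δ = arccos(p₁·p₂) ≈ 1.201 rad (68.8°). The total great-circle distance is δ·R ≈ 1.201 × 3440 ≈ 4131 nmi, so the target fraction is f = 2700/4131 ≈ 0.654.
Interpolate at f ≈ 0.654 with slerp weights a = sin((1−f)δ)/sin δ ≈ 0.433, b = sin(fδ)/sin δ ≈ 0.758.
p = a·p₁ + b·p₂ ≈ (-0.075, 0.179, -0.981); φ = arcsin(p_z) ≈ -78.80°, λ = atan2(p_y, p_x) ≈ 112.62°.

≈ 79°S, 113°E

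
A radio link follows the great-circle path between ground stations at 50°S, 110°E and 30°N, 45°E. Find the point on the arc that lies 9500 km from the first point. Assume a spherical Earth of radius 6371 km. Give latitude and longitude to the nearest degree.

≈ 19°N, 53°E

The haversine formula gives a central angle δ ≈ 1.719 rad (98.5°) between the endpoints. The total great-circle distance is δ·R ≈ 1.719 × 6371 ≈ 10952 km, so the target fraction is f = 9500/10952 ≈ 0.867.
Interpolate at f ≈ 0.867 with slerp weights a = sin((1−f)δ)/sin δ ≈ 0.229, b = sin(fδ)/sin δ ≈ 1.008.
p = a·p₁ + b·p₂ ≈ (0.567, 0.755, 0.329); φ = arcsin(p_z) ≈ 19.20°, λ = atan2(p_y, p_x) ≈ 53.10°.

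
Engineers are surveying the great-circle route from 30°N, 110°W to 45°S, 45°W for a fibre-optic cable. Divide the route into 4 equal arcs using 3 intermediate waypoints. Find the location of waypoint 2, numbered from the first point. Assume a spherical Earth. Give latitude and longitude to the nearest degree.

≈ 9°S, 81°W

Write both endpoints as unit vectors p₁, p₂ with components (cos φ cos λ, cos φ sin λ, sin φ).
The central angle between the endpoints is δ = arccos(p₁·p₂) ≈ 1.666 rad (95.4°).
Interpolate at f = 2/4 with slerp weights a = sin((1−f)δ)/sin δ ≈ 0.743, b = sin(fδ)/sin δ ≈ 0.743.
p = a·p₁ + b·p₂ ≈ (0.151, -0.976, -0.154); φ = arcsin(p_z) ≈ -8.85°, λ = atan2(p_y, p_x) ≈ -81.18°.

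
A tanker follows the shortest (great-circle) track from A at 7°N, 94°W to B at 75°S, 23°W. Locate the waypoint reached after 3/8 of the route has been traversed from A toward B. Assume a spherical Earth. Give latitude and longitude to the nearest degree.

≈ 26°S, 85°W

Convert each endpoint to a unit vector on the sphere (x = cos φ cos λ, y = cos φ sin λ, z = sin φ).
The central angle between the endpoints is δ = arccos(p₁·p₂) ≈ 1.605 rad (92.0°).
Interpolate at f = 3/8 with slerp weights a = sin((1−f)δ)/sin δ ≈ 0.844, b = sin(fδ)/sin δ ≈ 0.566.
p = a·p₁ + b·p₂ ≈ (0.077, -0.893, -0.444); φ = arcsin(p_z) ≈ -26.38°, λ = atan2(p_y, p_x) ≈ -85.10°.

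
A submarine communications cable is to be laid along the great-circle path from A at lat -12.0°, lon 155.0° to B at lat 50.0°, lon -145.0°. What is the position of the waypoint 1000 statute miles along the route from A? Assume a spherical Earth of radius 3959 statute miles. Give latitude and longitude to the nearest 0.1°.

Convert each endpoint to a unit vector on the sphere (x = cos φ cos λ, y = cos φ sin λ, z = sin φ).
The central angle between the endpoints is δ = arccos(p₁·p₂) ≈ 1.415 rad (81.1°). The total great-circle distance is δ·R ≈ 1.415 × 3959 ≈ 5602 mi, so the target fraction is f = 1000/5602 ≈ 0.178.
Interpolate at f ≈ 0.178 with slerp weights a = sin((1−f)δ)/sin δ ≈ 0.929, b = sin(fδ)/sin δ ≈ 0.253.
p = a·p₁ + b·p₂ ≈ (-0.957, 0.291, 0.001); φ = arcsin(p_z) ≈ 0.04°, λ = atan2(p_y, p_x) ≈ 163.10°.

≈ lat 0.0°, lon 163.1°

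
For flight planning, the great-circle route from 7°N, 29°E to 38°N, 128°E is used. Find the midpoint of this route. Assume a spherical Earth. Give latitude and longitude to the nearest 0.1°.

Convert each endpoint to a unit vector on the sphere (x = cos φ cos λ, y = cos φ sin λ, z = sin φ).
The central angle between the endpoints is δ = arccos(p₁·p₂) ≈ 1.618 rad (92.7°).
Interpolate at f = 1/2 with slerp weights a = sin((1−f)δ)/sin δ ≈ 0.724, b = sin(fδ)/sin δ ≈ 0.724.
p = a·p₁ + b·p₂ ≈ (0.277, 0.798, 0.534); φ = arcsin(p_z) ≈ 32.30°, λ = atan2(p_y, p_x) ≈ 70.84°.

≈ 32.3°N, 70.8°E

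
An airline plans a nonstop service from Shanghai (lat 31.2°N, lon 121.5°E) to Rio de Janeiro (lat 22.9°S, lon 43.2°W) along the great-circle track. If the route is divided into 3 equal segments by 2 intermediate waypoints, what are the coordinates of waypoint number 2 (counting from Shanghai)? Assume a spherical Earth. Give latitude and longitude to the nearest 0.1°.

Write both endpoints as unit vectors p₁, p₂ with components (cos φ cos λ, cos φ sin λ, sin φ).
The central angle between the endpoints is δ = arccos(p₁·p₂) ≈ 2.864 rad (164.1°).
Interpolate at f = 2/3 with slerp weights a = sin((1−f)δ)/sin δ ≈ 2.973, b = sin(fδ)/sin δ ≈ 3.437.
p = a·p₁ + b·p₂ ≈ (0.979, 0.001, 0.203); φ = arcsin(p_z) ≈ 11.70°, λ = atan2(p_y, p_x) ≈ 0.06°.

≈ lat 11.7°N, lon 0.1°E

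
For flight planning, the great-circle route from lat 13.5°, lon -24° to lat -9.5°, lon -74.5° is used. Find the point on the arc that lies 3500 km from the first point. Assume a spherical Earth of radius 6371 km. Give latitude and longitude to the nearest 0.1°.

Write both endpoints as unit vectors p₁, p₂ with components (cos φ cos λ, cos φ sin λ, sin φ).
The central angle between the endpoints is δ = arccos(p₁·p₂) ≈ 0.962 rad (55.1°). The total great-circle distance is δ·R ≈ 0.962 × 6371 ≈ 6132 km, so the target fraction is f = 3500/6132 ≈ 0.571.
Interpolate at f ≈ 0.571 with slerp weights a = sin((1−f)δ)/sin δ ≈ 0.489, b = sin(fδ)/sin δ ≈ 0.636.
p = a·p₁ + b·p₂ ≈ (0.602, -0.798, 0.009); φ = arcsin(p_z) ≈ 0.53°, λ = atan2(p_y, p_x) ≈ -52.96°.

≈ lat 0.5°, lon -53.0°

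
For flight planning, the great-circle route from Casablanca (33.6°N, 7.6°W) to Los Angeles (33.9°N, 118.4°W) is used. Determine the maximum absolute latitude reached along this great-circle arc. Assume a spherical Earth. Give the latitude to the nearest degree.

The great circle lies in the plane with unit normal n̂ = (p₁ × p₂)/|p₁ × p₂|.
Here n̂_z ≈ -0.648; the vertex latitude is φ_max = arccos|n̂_z| ≈ 49.6°.
Check via Clairaut: cos φ_max = |cos φ₁| · sin C = cos(33.6°)·sin(51.0°) ≈ 0.648, again giving ≈ 49.6°.

≈ 50°N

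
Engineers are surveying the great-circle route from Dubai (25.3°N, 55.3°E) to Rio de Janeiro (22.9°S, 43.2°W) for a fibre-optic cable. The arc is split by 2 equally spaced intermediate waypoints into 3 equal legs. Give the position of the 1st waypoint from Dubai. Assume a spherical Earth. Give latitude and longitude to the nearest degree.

≈ (11°N, 21°E)

Write both endpoints as unit vectors p₁, p₂ with components (cos φ cos λ, cos φ sin λ, sin φ).
The central angle between the endpoints is δ = arccos(p₁·p₂) ≈ 1.864 rad (106.8°).
Interpolate at f = 1/3 with slerp weights a = sin((1−f)δ)/sin δ ≈ 0.989, b = sin(fδ)/sin δ ≈ 0.608.
p = a·p₁ + b·p₂ ≈ (0.917, 0.352, 0.186); φ = arcsin(p_z) ≈ 10.72°, λ = atan2(p_y, p_x) ≈ 20.97°.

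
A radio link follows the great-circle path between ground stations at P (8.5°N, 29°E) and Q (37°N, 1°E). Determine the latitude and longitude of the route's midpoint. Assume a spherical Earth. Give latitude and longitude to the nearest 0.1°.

From cos δ = sin φ₁ sin φ₂ + cos φ₁ cos φ₂ cos Δλ, the central angle is δ ≈ 0.666 rad (38.2°).
Interpolate at f = 1/2 with slerp weights a = sin((1−f)δ)/sin δ ≈ 0.529, b = sin(fδ)/sin δ ≈ 0.529.
p = a·p₁ + b·p₂ ≈ (0.880, 0.261, 0.397); φ = arcsin(p_z) ≈ 23.37°, λ = atan2(p_y, p_x) ≈ 16.52°.

≈ (23.4°N, 16.5°E)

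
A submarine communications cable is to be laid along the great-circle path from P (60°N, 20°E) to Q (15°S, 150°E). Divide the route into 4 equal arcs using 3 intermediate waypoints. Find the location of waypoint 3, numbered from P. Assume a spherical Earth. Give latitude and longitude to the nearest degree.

≈ (12°N, 136°E)

The haversine formula gives a central angle δ ≈ 2.135 rad (122.3°) between the endpoints.
Interpolate at f = 3/4 with slerp weights a = sin((1−f)δ)/sin δ ≈ 0.602, b = sin(fδ)/sin δ ≈ 1.183.
p = a·p₁ + b·p₂ ≈ (-0.707, 0.674, 0.215); φ = arcsin(p_z) ≈ 12.43°, λ = atan2(p_y, p_x) ≈ 136.34°.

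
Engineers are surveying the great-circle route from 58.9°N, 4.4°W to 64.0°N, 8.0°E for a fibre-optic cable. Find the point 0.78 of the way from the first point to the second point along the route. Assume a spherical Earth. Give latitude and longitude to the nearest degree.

≈ 63°N, 5°E

Convert each endpoint to a unit vector on the sphere (x = cos φ cos λ, y = cos φ sin λ, z = sin φ).
The central angle between the endpoints is δ = arccos(p₁·p₂) ≈ 0.136 rad (7.8°).
Interpolate at f = 0.78 with slerp weights a = sin((1−f)δ)/sin δ ≈ 0.221, b = sin(fδ)/sin δ ≈ 0.781.
p = a·p₁ + b·p₂ ≈ (0.453, 0.039, 0.891); φ = arcsin(p_z) ≈ 62.98°, λ = atan2(p_y, p_x) ≈ 4.91°.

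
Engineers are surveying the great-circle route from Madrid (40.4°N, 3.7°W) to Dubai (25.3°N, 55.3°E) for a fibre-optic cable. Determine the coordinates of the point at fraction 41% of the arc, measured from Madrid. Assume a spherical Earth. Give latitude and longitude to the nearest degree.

The haversine formula gives a central angle δ ≈ 0.887 rad (50.8°) between the endpoints.
Interpolate at f = 0.41 with slerp weights a = sin((1−f)δ)/sin δ ≈ 0.645, b = sin(fδ)/sin δ ≈ 0.459.
p = a·p₁ + b·p₂ ≈ (0.726, 0.309, 0.614); φ = arcsin(p_z) ≈ 37.88°, λ = atan2(p_y, p_x) ≈ 23.08°.

≈ 38°N, 23°E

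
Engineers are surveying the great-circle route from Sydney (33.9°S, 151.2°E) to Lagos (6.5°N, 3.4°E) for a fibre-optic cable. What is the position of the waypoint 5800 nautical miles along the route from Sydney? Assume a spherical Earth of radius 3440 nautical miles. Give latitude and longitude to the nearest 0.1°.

≈ 24.4°S, 34.1°E

The haversine formula gives a central angle δ ≈ 2.436 rad (139.6°) between the endpoints. The total great-circle distance is δ·R ≈ 2.436 × 3440 ≈ 8378 nmi, so the target fraction is f = 5800/8378 ≈ 0.692.
Interpolate at f ≈ 0.692 with slerp weights a = sin((1−f)δ)/sin δ ≈ 1.050, b = sin(fδ)/sin δ ≈ 1.531.
p = a·p₁ + b·p₂ ≈ (0.755, 0.510, -0.412); φ = arcsin(p_z) ≈ -24.35°, λ = atan2(p_y, p_x) ≈ 34.05°.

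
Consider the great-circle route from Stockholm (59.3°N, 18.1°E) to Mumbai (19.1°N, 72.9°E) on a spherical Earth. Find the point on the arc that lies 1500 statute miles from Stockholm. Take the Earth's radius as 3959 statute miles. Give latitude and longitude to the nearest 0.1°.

≈ 46.9°N, 48.4°E

Convert each endpoint to a unit vector on the sphere (x = cos φ cos λ, y = cos φ sin λ, z = sin φ).
The central angle between the endpoints is δ = arccos(p₁·p₂) ≈ 0.977 rad (56.0°). The total great-circle distance is δ·R ≈ 0.977 × 3959 ≈ 3868 mi, so the target fraction is f = 1500/3868 ≈ 0.388.
Interpolate at f ≈ 0.388 with slerp weights a = sin((1−f)δ)/sin δ ≈ 0.679, b = sin(fδ)/sin δ ≈ 0.446.
p = a·p₁ + b·p₂ ≈ (0.454, 0.511, 0.730); φ = arcsin(p_z) ≈ 46.91°, λ = atan2(p_y, p_x) ≈ 48.39°.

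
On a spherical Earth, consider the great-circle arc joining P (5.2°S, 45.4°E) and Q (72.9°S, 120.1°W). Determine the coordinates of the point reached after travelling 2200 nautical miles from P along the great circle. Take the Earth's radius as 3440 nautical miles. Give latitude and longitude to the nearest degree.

Convert each endpoint to a unit vector on the sphere (x = cos φ cos λ, y = cos φ sin λ, z = sin φ).
The central angle between the endpoints is δ = arccos(p₁·p₂) ≈ 1.769 rad (101.4°). The total great-circle distance is δ·R ≈ 1.769 × 3440 ≈ 6085 nmi, so the target fraction is f = 2200/6085 ≈ 0.362.
Interpolate at f ≈ 0.362 with slerp weights a = sin((1−f)δ)/sin δ ≈ 0.922, b = sin(fδ)/sin δ ≈ 0.609.
p = a·p₁ + b·p₂ ≈ (0.555, 0.499, -0.665); φ = arcsin(p_z) ≈ -41.71°, λ = atan2(p_y, p_x) ≈ 41.96°.

≈ (42°S, 42°E)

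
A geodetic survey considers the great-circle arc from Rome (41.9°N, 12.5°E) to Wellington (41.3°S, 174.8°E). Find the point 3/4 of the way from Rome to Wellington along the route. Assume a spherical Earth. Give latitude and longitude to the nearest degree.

≈ (25°S, 128°E)

Write both endpoints as unit vectors p₁, p₂ with components (cos φ cos λ, cos φ sin λ, sin φ).
The central angle between the endpoints is δ = arccos(p₁·p₂) ≈ 2.911 rad (166.8°).
Interpolate at f = 3/4 with slerp weights a = sin((1−f)δ)/sin δ ≈ 2.907, b = sin(fδ)/sin δ ≈ 3.577.
p = a·p₁ + b·p₂ ≈ (-0.563, 0.712, -0.419); φ = arcsin(p_z) ≈ -24.78°, λ = atan2(p_y, p_x) ≈ 128.36°.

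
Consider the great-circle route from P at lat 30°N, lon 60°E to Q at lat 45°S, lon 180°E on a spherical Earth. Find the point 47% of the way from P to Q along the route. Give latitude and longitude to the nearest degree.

Convert each endpoint to a unit vector on the sphere (x = cos φ cos λ, y = cos φ sin λ, z = sin φ).
The central angle between the endpoints is δ = arccos(p₁·p₂) ≈ 2.291 rad (131.3°).
Interpolate at f = 0.47 with slerp weights a = sin((1−f)δ)/sin δ ≈ 1.247, b = sin(fδ)/sin δ ≈ 1.172.
p = a·p₁ + b·p₂ ≈ (-0.288, 0.935, -0.205); φ = arcsin(p_z) ≈ -11.83°, λ = atan2(p_y, p_x) ≈ 107.14°.

≈ lat 12°S, lon 107°E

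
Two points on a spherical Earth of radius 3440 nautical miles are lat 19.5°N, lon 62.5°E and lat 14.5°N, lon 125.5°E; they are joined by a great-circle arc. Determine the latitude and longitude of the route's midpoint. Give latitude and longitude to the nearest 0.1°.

Convert each endpoint to a unit vector on the sphere (x = cos φ cos λ, y = cos φ sin λ, z = sin φ).
The central angle between the endpoints is δ = arccos(p₁·p₂) ≈ 1.050 rad (60.1°).
Interpolate at f = 1/2 with slerp weights a = sin((1−f)δ)/sin δ ≈ 0.578, b = sin(fδ)/sin δ ≈ 0.578.
p = a·p₁ + b·p₂ ≈ (-0.073, 0.938, 0.338); φ = arcsin(p_z) ≈ 19.73°, λ = atan2(p_y, p_x) ≈ 94.47°.

≈ lat 19.7°N, lon 94.5°E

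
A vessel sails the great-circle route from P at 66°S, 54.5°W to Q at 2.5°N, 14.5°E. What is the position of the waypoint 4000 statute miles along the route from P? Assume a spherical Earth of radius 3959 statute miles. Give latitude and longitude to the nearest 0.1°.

≈ 21.5°S, 4.1°E

Convert each endpoint to a unit vector on the sphere (x = cos φ cos λ, y = cos φ sin λ, z = sin φ).
The central angle between the endpoints is δ = arccos(p₁·p₂) ≈ 1.465 rad (83.9°). The total great-circle distance is δ·R ≈ 1.465 × 3959 ≈ 5799 mi, so the target fraction is f = 4000/5799 ≈ 0.690.
Interpolate at f ≈ 0.690 with slerp weights a = sin((1−f)δ)/sin δ ≈ 0.441, b = sin(fδ)/sin δ ≈ 0.852.
p = a·p₁ + b·p₂ ≈ (0.928, 0.067, -0.366); φ = arcsin(p_z) ≈ -21.48°, λ = atan2(p_y, p_x) ≈ 4.12°.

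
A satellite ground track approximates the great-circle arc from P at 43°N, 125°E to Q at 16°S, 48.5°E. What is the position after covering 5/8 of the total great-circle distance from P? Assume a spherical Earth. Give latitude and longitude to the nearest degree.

≈ 9°N, 72°E

Convert each endpoint to a unit vector on the sphere (x = cos φ cos λ, y = cos φ sin λ, z = sin φ).
The central angle between the endpoints is δ = arccos(p₁·p₂) ≈ 1.595 rad (91.4°).
Interpolate at f = 5/8 with slerp weights a = sin((1−f)δ)/sin δ ≈ 0.563, b = sin(fδ)/sin δ ≈ 0.840.
p = a·p₁ + b·p₂ ≈ (0.299, 0.942, 0.153); φ = arcsin(p_z) ≈ 8.78°, λ = atan2(p_y, p_x) ≈ 72.41°.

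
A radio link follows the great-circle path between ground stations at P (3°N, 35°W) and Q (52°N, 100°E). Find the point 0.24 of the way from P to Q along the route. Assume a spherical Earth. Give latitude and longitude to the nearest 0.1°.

≈ (26.6°N, 21.0°W)

Write both endpoints as unit vectors p₁, p₂ with components (cos φ cos λ, cos φ sin λ, sin φ).
The central angle between the endpoints is δ = arccos(p₁·p₂) ≈ 1.975 rad (113.2°).
Interpolate at f = 0.24 with slerp weights a = sin((1−f)δ)/sin δ ≈ 1.085, b = sin(fδ)/sin δ ≈ 0.497.
p = a·p₁ + b·p₂ ≈ (0.835, -0.320, 0.448); φ = arcsin(p_z) ≈ 26.62°, λ = atan2(p_y, p_x) ≈ -21.01°.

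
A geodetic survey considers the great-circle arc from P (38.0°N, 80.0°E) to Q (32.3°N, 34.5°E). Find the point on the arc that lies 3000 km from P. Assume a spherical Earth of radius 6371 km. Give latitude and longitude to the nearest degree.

≈ (36°N, 46°E)

The haversine formula gives a central angle δ ≈ 0.650 rad (37.3°) between the endpoints. The total great-circle distance is δ·R ≈ 0.650 × 6371 ≈ 4144 km, so the target fraction is f = 3000/4144 ≈ 0.724.
Interpolate at f ≈ 0.724 with slerp weights a = sin((1−f)δ)/sin δ ≈ 0.295, b = sin(fδ)/sin δ ≈ 0.749.
p = a·p₁ + b·p₂ ≈ (0.562, 0.588, 0.582); φ = arcsin(p_z) ≈ 35.59°, λ = atan2(p_y, p_x) ≈ 46.26°.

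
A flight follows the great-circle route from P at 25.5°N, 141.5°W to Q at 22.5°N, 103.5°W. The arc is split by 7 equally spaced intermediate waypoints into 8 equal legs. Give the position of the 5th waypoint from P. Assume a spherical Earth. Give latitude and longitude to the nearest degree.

≈ 25°N, 118°W

The haversine formula gives a central angle δ ≈ 0.606 rad (34.7°) between the endpoints.
Interpolate at f = 5/8 with slerp weights a = sin((1−f)δ)/sin δ ≈ 0.396, b = sin(fδ)/sin δ ≈ 0.649.
p = a·p₁ + b·p₂ ≈ (-0.419, -0.805, 0.419); φ = arcsin(p_z) ≈ 24.75°, λ = atan2(p_y, p_x) ≈ -117.51°.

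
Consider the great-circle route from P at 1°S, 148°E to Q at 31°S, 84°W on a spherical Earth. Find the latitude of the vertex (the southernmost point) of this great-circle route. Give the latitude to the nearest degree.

≈ 38°S

The great circle lies in the plane with unit normal n̂ = (p₁ × p₂)/|p₁ × p₂|.
Here n̂_z ≈ +0.790; the vertex latitude is φ_max = arccos|n̂_z| ≈ 37.8°.
Check via Clairaut: cos φ_max = |cos φ₁| · sin C = cos(1.0°)·sin(127.8°) ≈ 0.790, again giving ≈ 37.8°.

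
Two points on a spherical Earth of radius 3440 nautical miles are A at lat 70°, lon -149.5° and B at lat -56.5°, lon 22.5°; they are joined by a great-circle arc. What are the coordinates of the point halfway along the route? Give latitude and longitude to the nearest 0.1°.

≈ lat 25.8°, lon 9.9°

Convert each endpoint to a unit vector on the sphere (x = cos φ cos λ, y = cos φ sin λ, z = sin φ).
The central angle between the endpoints is δ = arccos(p₁·p₂) ≈ 2.898 rad (166.1°).
Interpolate at f = 1/2 with slerp weights a = sin((1−f)δ)/sin δ ≈ 4.119, b = sin(fδ)/sin δ ≈ 4.119.
p = a·p₁ + b·p₂ ≈ (0.887, 0.155, 0.436); φ = arcsin(p_z) ≈ 25.84°, λ = atan2(p_y, p_x) ≈ 9.92°.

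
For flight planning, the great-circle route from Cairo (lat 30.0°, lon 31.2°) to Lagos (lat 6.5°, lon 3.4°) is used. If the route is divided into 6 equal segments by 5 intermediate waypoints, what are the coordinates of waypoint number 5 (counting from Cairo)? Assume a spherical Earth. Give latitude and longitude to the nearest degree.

Write both endpoints as unit vectors p₁, p₂ with components (cos φ cos λ, cos φ sin λ, sin φ).
The central angle between the endpoints is δ = arccos(p₁·p₂) ≈ 0.613 rad (35.1°).
Interpolate at f = 5/6 with slerp weights a = sin((1−f)δ)/sin δ ≈ 0.177, b = sin(fδ)/sin δ ≈ 0.850.
p = a·p₁ + b·p₂ ≈ (0.974, 0.130, 0.185); φ = arcsin(p_z) ≈ 10.65°, λ = atan2(p_y, p_x) ≈ 7.58°.

≈ lat 11°, lon 8°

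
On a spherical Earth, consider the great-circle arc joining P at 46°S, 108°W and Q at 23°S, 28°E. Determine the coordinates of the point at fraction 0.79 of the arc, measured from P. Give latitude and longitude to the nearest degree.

≈ 41°S, 15°E

Write both endpoints as unit vectors p₁, p₂ with components (cos φ cos λ, cos φ sin λ, sin φ).
The central angle between the endpoints is δ = arccos(p₁·p₂) ≈ 1.751 rad (100.3°).
Interpolate at f = 0.79 with slerp weights a = sin((1−f)δ)/sin δ ≈ 0.365, b = sin(fδ)/sin δ ≈ 0.999.
p = a·p₁ + b·p₂ ≈ (0.733, 0.190, -0.653); φ = arcsin(p_z) ≈ -40.76°, λ = atan2(p_y, p_x) ≈ 14.54°.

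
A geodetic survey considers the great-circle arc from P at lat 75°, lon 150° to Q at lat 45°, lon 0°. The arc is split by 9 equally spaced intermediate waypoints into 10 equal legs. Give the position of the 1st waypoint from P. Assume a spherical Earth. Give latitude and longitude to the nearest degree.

The haversine formula gives a central angle δ ≈ 1.019 rad (58.4°) between the endpoints.
Interpolate at f = 1/10 with slerp weights a = sin((1−f)δ)/sin δ ≈ 0.932, b = sin(fδ)/sin δ ≈ 0.119.
p = a·p₁ + b·p₂ ≈ (-0.124, 0.121, 0.985); φ = arcsin(p_z) ≈ 80.02°, λ = atan2(p_y, p_x) ≈ 135.90°.

≈ lat 80°, lon 136°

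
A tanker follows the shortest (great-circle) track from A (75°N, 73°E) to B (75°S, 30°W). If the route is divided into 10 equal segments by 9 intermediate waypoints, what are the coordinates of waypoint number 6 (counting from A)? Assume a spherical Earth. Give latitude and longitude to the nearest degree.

≈ (16°S, 18°E)

The haversine formula gives a central angle δ ≈ 2.818 rad (161.5°) between the endpoints.
Interpolate at f = 6/10 with slerp weights a = sin((1−f)δ)/sin δ ≈ 2.840, b = sin(fδ)/sin δ ≈ 3.122.
p = a·p₁ + b·p₂ ≈ (0.915, 0.299, -0.272); φ = arcsin(p_z) ≈ -15.79°, λ = atan2(p_y, p_x) ≈ 18.10°.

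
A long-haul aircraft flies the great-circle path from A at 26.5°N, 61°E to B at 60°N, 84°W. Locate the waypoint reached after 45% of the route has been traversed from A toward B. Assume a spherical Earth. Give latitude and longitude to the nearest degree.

Write both endpoints as unit vectors p₁, p₂ with components (cos φ cos λ, cos φ sin λ, sin φ).
The central angle between the endpoints is δ = arccos(p₁·p₂) ≈ 1.551 rad (88.9°).
Interpolate at f = 0.45 with slerp weights a = sin((1−f)δ)/sin δ ≈ 0.753, b = sin(fδ)/sin δ ≈ 0.643.
p = a·p₁ + b·p₂ ≈ (0.360, 0.270, 0.893); φ = arcsin(p_z) ≈ 63.23°, λ = atan2(p_y, p_x) ≈ 36.84°.

≈ 63°N, 37°E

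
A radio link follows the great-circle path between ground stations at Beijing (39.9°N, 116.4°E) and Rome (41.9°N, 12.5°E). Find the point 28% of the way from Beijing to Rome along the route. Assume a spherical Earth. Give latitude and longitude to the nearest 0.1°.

Convert each endpoint to a unit vector on the sphere (x = cos φ cos λ, y = cos φ sin λ, z = sin φ).
The central angle between the endpoints is δ = arccos(p₁·p₂) ≈ 1.275 rad (73.1°).
Interpolate at f = 0.28 with slerp weights a = sin((1−f)δ)/sin δ ≈ 0.831, b = sin(fδ)/sin δ ≈ 0.365.
p = a·p₁ + b·p₂ ≈ (-0.018, 0.630, 0.777); φ = arcsin(p_z) ≈ 50.96°, λ = atan2(p_y, p_x) ≈ 91.62°.

≈ 51.0°N, 91.6°E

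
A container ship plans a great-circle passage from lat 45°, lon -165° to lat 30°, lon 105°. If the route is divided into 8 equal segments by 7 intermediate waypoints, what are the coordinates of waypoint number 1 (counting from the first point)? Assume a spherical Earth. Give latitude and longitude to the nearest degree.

≈ lat 48°, lon -177°

The haversine formula gives a central angle δ ≈ 1.209 rad (69.3°) between the endpoints.
Interpolate at f = 1/8 with slerp weights a = sin((1−f)δ)/sin δ ≈ 0.932, b = sin(fδ)/sin δ ≈ 0.161.
p = a·p₁ + b·p₂ ≈ (-0.672, -0.036, 0.739); φ = arcsin(p_z) ≈ 47.67°, λ = atan2(p_y, p_x) ≈ -176.95°.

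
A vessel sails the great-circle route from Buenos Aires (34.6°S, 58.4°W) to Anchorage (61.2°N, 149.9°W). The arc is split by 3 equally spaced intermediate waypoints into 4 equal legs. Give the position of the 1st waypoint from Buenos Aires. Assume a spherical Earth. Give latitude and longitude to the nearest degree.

≈ 9°S, 75°W

Convert each endpoint to a unit vector on the sphere (x = cos φ cos λ, y = cos φ sin λ, z = sin φ).
The central angle between the endpoints is δ = arccos(p₁·p₂) ≈ 2.104 rad (120.5°).
Interpolate at f = 1/4 with slerp weights a = sin((1−f)δ)/sin δ ≈ 1.161, b = sin(fδ)/sin δ ≈ 0.583.
p = a·p₁ + b·p₂ ≈ (0.258, -0.955, -0.149); φ = arcsin(p_z) ≈ -8.54°, λ = atan2(p_y, p_x) ≈ -74.89°.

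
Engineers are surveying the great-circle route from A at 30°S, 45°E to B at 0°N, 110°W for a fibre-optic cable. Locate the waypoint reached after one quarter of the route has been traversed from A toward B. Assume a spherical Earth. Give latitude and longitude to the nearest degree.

The haversine formula gives a central angle δ ≈ 2.473 rad (141.7°) between the endpoints.
Interpolate at f = 1/4 with slerp weights a = sin((1−f)δ)/sin δ ≈ 1.549, b = sin(fδ)/sin δ ≈ 0.935.
p = a·p₁ + b·p₂ ≈ (0.629, 0.070, -0.775); φ = arcsin(p_z) ≈ -50.76°, λ = atan2(p_y, p_x) ≈ 6.31°.

≈ 51°S, 6°E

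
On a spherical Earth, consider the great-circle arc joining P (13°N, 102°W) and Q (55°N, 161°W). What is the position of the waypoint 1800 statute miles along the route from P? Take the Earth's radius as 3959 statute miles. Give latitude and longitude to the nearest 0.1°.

Write both endpoints as unit vectors p₁, p₂ with components (cos φ cos λ, cos φ sin λ, sin φ).
The central angle between the endpoints is δ = arccos(p₁·p₂) ≈ 1.079 rad (61.8°). The total great-circle distance is δ·R ≈ 1.079 × 3959 ≈ 4272 mi, so the target fraction is f = 1800/4272 ≈ 0.421.
Interpolate at f ≈ 0.421 with slerp weights a = sin((1−f)δ)/sin δ ≈ 0.663, b = sin(fδ)/sin δ ≈ 0.498.
p = a·p₁ + b·p₂ ≈ (-0.405, -0.725, 0.557); φ = arcsin(p_z) ≈ 33.87°, λ = atan2(p_y, p_x) ≈ -119.16°.

≈ (33.9°N, 119.2°W)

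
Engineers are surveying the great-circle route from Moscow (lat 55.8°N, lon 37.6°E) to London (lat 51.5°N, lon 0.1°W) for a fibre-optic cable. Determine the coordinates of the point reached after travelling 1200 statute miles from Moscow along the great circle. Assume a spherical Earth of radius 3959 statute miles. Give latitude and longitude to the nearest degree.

≈ lat 53°N, lon 8°E

Convert each endpoint to a unit vector on the sphere (x = cos φ cos λ, y = cos φ sin λ, z = sin φ).
The central angle between the endpoints is δ = arccos(p₁·p₂) ≈ 0.392 rad (22.5°). The total great-circle distance is δ·R ≈ 0.392 × 3959 ≈ 1552 mi, so the target fraction is f = 1200/1552 ≈ 0.773.
Interpolate at f ≈ 0.773 with slerp weights a = sin((1−f)δ)/sin δ ≈ 0.232, b = sin(fδ)/sin δ ≈ 0.781.
p = a·p₁ + b·p₂ ≈ (0.590, 0.079, 0.804); φ = arcsin(p_z) ≈ 53.48°, λ = atan2(p_y, p_x) ≈ 7.62°.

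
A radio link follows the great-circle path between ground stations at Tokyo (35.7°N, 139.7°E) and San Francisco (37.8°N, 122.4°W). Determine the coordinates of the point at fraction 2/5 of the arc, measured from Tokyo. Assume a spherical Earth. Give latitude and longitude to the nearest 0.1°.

≈ 47.9°N, 176.6°E

Write both endpoints as unit vectors p₁, p₂ with components (cos φ cos λ, cos φ sin λ, sin φ).
The central angle between the endpoints is δ = arccos(p₁·p₂) ≈ 1.298 rad (74.4°).
Interpolate at f = 2/5 with slerp weights a = sin((1−f)δ)/sin δ ≈ 0.729, b = sin(fδ)/sin δ ≈ 0.515.
p = a·p₁ + b·p₂ ≈ (-0.670, 0.039, 0.741); φ = arcsin(p_z) ≈ 47.85°, λ = atan2(p_y, p_x) ≈ 176.64°.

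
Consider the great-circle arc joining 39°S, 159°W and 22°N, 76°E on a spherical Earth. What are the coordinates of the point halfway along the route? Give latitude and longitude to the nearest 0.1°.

Write both endpoints as unit vectors p₁, p₂ with components (cos φ cos λ, cos φ sin λ, sin φ).
The central angle between the endpoints is δ = arccos(p₁·p₂) ≈ 2.277 rad (130.5°).
Interpolate at f = 1/2 with slerp weights a = sin((1−f)δ)/sin δ ≈ 1.194, b = sin(fδ)/sin δ ≈ 1.194.
p = a·p₁ + b·p₂ ≈ (-0.598, 0.741, -0.304); φ = arcsin(p_z) ≈ -17.70°, λ = atan2(p_y, p_x) ≈ 128.90°.

≈ 17.7°S, 128.9°E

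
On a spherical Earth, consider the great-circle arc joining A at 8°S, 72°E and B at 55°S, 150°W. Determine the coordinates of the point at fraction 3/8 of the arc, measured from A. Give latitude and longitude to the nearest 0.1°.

Convert each endpoint to a unit vector on the sphere (x = cos φ cos λ, y = cos φ sin λ, z = sin φ).
The central angle between the endpoints is δ = arccos(p₁·p₂) ≈ 1.884 rad (107.9°).
Interpolate at f = 3/8 with slerp weights a = sin((1−f)δ)/sin δ ≈ 0.971, b = sin(fδ)/sin δ ≈ 0.682.
p = a·p₁ + b·p₂ ≈ (-0.042, 0.719, -0.694); φ = arcsin(p_z) ≈ -43.95°, λ = atan2(p_y, p_x) ≈ 93.33°.

≈ 44.0°S, 93.3°E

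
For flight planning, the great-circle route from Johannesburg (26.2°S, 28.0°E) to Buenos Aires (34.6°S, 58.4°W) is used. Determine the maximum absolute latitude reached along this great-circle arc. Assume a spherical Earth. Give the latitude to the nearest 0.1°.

The great circle lies in the plane with unit normal n̂ = (p₁ × p₂)/|p₁ × p₂|.
Here n̂_z ≈ -0.772; the vertex latitude is φ_max = arccos|n̂_z| ≈ 39.5°.
Check via Clairaut: cos φ_max = |cos φ₁| · sin C = cos(26.2°)·sin(120.6°) ≈ 0.772, again giving ≈ 39.5°.

≈ 39.5°S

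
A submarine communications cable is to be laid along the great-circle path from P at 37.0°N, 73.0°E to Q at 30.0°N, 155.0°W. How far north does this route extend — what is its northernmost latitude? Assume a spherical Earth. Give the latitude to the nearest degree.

The great circle lies in the plane with unit normal n̂ = (p₁ × p₂)/|p₁ × p₂|.
Here n̂_z ≈ +0.521; the vertex latitude is φ_max = arccos|n̂_z| ≈ 58.6°.
Check via Clairaut: cos φ_max = |cos φ₁| · sin C = cos(37.0°)·sin(40.7°) ≈ 0.521, again giving ≈ 58.6°.

≈ 59°N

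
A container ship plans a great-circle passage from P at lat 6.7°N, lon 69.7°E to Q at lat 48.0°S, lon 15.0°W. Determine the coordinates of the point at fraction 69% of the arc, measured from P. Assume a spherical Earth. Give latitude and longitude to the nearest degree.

Convert each endpoint to a unit vector on the sphere (x = cos φ cos λ, y = cos φ sin λ, z = sin φ).
The central angle between the endpoints is δ = arccos(p₁·p₂) ≈ 1.596 rad (91.5°).
Interpolate at f = 0.69 with slerp weights a = sin((1−f)δ)/sin δ ≈ 0.475, b = sin(fδ)/sin δ ≈ 0.892.
p = a·p₁ + b·p₂ ≈ (0.740, 0.288, -0.608); φ = arcsin(p_z) ≈ -37.41°, λ = atan2(p_y, p_x) ≈ 21.26°.

≈ lat 37°S, lon 21°E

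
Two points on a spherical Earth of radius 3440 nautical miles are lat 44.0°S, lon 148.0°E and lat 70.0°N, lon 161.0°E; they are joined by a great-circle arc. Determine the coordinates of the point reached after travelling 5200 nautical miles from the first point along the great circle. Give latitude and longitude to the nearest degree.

≈ lat 42°N, lon 155°E

Convert each endpoint to a unit vector on the sphere (x = cos φ cos λ, y = cos φ sin λ, z = sin φ).
The central angle between the endpoints is δ = arccos(p₁·p₂) ≈ 1.997 rad (114.4°). The total great-circle distance is δ·R ≈ 1.997 × 3440 ≈ 6868 nmi, so the target fraction is f = 5200/6868 ≈ 0.757.
Interpolate at f ≈ 0.757 with slerp weights a = sin((1−f)δ)/sin δ ≈ 0.512, b = sin(fδ)/sin δ ≈ 1.096.
p = a·p₁ + b·p₂ ≈ (-0.667, 0.317, 0.674); φ = arcsin(p_z) ≈ 42.41°, λ = atan2(p_y, p_x) ≈ 154.56°.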